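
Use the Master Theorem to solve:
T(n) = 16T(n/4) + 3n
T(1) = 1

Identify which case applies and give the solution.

a=16, b=4, f(n)=3n. log_4(16) = 2. Since c=1 < 2, Case 1 applies: T(n) = Θ(n^log_b(a)) = O(n^2).

Answer: O(n^2) - Case 1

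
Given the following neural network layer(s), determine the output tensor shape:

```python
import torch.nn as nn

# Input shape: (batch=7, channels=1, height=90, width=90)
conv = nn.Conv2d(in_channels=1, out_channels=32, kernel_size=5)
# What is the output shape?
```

Input: (7, 1, 90, 90) -> Output: (7, 32, 86, 86)

Answer: (7, 32, 86, 86)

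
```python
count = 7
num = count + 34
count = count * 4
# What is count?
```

Trace:
`count = 7` → count = 7
`num = count + 34` → num = 41
`count = count * 4` → count = 28
So count = 28

Answer: 28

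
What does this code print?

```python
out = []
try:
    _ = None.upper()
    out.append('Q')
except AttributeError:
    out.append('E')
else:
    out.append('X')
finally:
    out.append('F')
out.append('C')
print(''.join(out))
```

Execution trace: 'E' (except AttributeError) → 'F' (finally) → 'C' (after the try/except). Output: EFC

Answer: EFC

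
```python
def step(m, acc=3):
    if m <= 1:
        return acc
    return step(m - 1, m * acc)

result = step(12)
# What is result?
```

Accumulator trace (n, acc): (12, 3) -> (11, 36) -> (10, 396) -> (9, 3960) -> (8, 35640) -> (7, 285120) -> (6, 1995840) -> (5, 11975040) -> (4, 59875200) -> (3, 239500800) -> (2, 718502400) -> (1, 1437004800) -> return 1437004800

Answer: 1437004800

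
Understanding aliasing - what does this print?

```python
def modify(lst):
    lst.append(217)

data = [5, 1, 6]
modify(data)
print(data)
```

Key concept: function modifies passed list.
Step by step:
`data = [5, 1, 6]` → data = [5, 1, 6]
`modify(data)` → data = [5, 1, 6, 217]
`print(data)` → prints [5, 1, 6, 217]

Answer: [5, 1, 6, 217]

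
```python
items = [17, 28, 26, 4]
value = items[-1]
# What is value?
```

Trace:
`items = [17, 28, 26, 4]` → items = [17, 28, 26, 4]
`value = items[-1]` → value = 4
So value = 4

Answer: 4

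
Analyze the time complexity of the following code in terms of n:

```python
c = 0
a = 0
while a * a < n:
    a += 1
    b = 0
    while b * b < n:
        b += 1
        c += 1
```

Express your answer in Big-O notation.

Each loop level contributes: √n × √n. Multiplying the contributions gives O(n).

Answer: O(n)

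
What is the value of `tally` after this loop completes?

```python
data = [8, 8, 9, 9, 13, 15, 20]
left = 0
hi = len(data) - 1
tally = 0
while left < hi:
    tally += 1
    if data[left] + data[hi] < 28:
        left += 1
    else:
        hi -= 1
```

Steps to find pair summing to 28
`tally` takes the values: 0 → 1 → 2 → 3 → 4 → 5 → 6

Answer: 6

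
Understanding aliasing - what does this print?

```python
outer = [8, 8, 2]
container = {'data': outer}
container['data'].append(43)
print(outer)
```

Key concept: dict holds reference to list.
Step by step:
`outer = [8, 8, 2]` → outer = [8, 8, 2]
`container = {'data': outer}` → container = {'data': [8, 8, 2]}
`container['data'].append(43)` → outer = [8, 8, 2, 43]; container = {'data': [8, 8, 2, 43]}
`print(outer)` → prints [8, 8, 2, 43]

Answer: [8, 8, 2, 43]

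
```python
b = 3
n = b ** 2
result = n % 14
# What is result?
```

Trace:
`b = 3` → b = 3
`n = b ** 2` → n = 9
`result = n % 14` → result = 9
So result = 9

Answer: 9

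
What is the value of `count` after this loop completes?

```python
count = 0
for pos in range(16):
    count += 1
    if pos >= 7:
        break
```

Loop breaks when pos reaches 7, count is 8
`count` takes the values: 0 → 1 → 2 → 3 → 4 → 5 → 6 → 7 → 8

Answer: 8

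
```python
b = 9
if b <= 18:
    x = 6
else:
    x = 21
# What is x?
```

Trace:
`b = 9` → b = 9
`if b <= 18: ...` → b <= 18 is True → x = 6
So x = 6

Answer: 6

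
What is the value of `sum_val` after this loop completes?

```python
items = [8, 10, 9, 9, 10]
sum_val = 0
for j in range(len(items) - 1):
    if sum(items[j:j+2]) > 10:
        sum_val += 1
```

Count windows with sum > 10
`sum_val` takes the values: 0 → 1 → 2 → 3 → 4

Answer: 4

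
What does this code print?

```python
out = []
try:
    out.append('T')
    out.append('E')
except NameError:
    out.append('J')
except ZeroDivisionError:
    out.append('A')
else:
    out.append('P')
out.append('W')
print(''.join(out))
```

Execution trace: 'T' (try body) → 'E' (try body, no exception) → 'P' (else) → 'W' (after the try/except). Output: TEPW

Answer: TEPW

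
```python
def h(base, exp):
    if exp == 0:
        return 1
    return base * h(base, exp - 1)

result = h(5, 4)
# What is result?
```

h(5, 4) = 5 * 5 * 5 * 5 = 625

Answer: 625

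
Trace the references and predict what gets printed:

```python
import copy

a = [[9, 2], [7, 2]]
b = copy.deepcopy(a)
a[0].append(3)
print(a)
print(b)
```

Key concept: deep copy is fully independent.
Step by step:
`a = [[9, 2], [7, 2]]` → a = [[9, 2], [7, 2]]
`b = copy.deepcopy(a)` → b = [[9, 2], [7, 2]]
`a[0].append(3)` → a = [[9, 2, 3], [7, 2]]
`print(a)` → prints [[9, 2, 3], [7, 2]]
`print(b)` → prints [[9, 2], [7, 2]]

Answer:
[[9, 2, 3], [7, 2]]
[[9, 2], [7, 2]]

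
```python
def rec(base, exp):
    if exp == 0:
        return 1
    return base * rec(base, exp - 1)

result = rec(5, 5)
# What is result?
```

rec(5, 5) = 5 * 5 * 5 * 5 * 5 = 3125

Answer: 3125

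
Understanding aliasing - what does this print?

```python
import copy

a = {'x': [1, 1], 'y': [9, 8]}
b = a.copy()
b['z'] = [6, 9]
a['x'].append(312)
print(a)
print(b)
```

Key concept: shallow copy of dict with mutable values.
Step by step:
`a = {'x': [1, 1], 'y': [9, 8]}` → a = {'x': [1, 1], 'y': [9, 8]}
`b = a.copy()` → b = {'x': [1, 1], 'y': [9, 8]}
`b['z'] = [6, 9]` → b = {'x': [1, 1], 'y': [9, 8], 'z': [6, 9]}
`a['x'].append(312)` → a = {'x': [1, 1, 312], 'y': [9, 8]}; b = {'x': [1, 1, 312], 'y': [9, 8], 'z': [6, 9]}
`print(a)` → prints {'x': [1, 1, 312], 'y': [9, 8]}
`print(b)` → prints {'x': [1, 1, 312], 'y': [9, 8], 'z': [6, 9]}

Answer:
{'x': [1, 1, 312], 'y': [9, 8]}
{'x': [1, 1, 312], 'y': [9, 8], 'z': [6, 9]}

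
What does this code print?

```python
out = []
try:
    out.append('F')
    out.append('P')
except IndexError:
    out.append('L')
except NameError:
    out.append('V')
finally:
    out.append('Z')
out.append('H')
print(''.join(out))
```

Execution trace: 'F' (try body) → 'P' (try body, no exception) → 'Z' (finally) → 'H' (after the try/except). Output: FPZH

Answer: FPZH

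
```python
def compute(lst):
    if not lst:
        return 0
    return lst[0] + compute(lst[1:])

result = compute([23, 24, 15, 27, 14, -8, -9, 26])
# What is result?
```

23 + 24 + 15 + 27 + 14 + (-8) + (-9) + 26 + 0 = 112

Answer: 112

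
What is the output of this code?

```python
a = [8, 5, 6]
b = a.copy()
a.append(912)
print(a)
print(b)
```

Key concept: list.copy() creates independent copy.
Step by step:
`a = [8, 5, 6]` → a = [8, 5, 6]
`b = a.copy()` → b = [8, 5, 6]
`a.append(912)` → a = [8, 5, 6, 912]
`print(a)` → prints [8, 5, 6, 912]
`print(b)` → prints [8, 5, 6]

Answer:
[8, 5, 6, 912]
[8, 5, 6]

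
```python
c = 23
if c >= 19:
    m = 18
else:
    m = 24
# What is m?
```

Trace:
`c = 23` → c = 23
`if c >= 19: ...` → c >= 19 is True → m = 18
So m = 18

Answer: 18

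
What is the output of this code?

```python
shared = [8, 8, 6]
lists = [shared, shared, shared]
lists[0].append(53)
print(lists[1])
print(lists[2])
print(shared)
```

Key concept: list of same reference.
Step by step:
`shared = [8, 8, 6]` → shared = [8, 8, 6]
`lists = [shared, shared, shared]` → lists = [[8, 8, 6], [8, 8, 6], [8, 8, 6]]
`lists[0].append(53)` → shared = [8, 8, 6, 53]; lists = [[8, 8, 6, 53], [8, 8, 6, 53], [8, 8, 6, 53]]
`print(lists[1])` → prints [8, 8, 6, 53]
`print(lists[2])` → prints [8, 8, 6, 53]
`print(shared)` → prints [8, 8, 6, 53]

Answer:
[8, 8, 6, 53]
[8, 8, 6, 53]
[8, 8, 6, 53]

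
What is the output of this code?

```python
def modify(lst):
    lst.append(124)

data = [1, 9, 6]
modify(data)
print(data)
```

Key concept: function modifies passed list.
Step by step:
`data = [1, 9, 6]` → data = [1, 9, 6]
`modify(data)` → data = [1, 9, 6, 124]
`print(data)` → prints [1, 9, 6, 124]

Answer: [1, 9, 6, 124]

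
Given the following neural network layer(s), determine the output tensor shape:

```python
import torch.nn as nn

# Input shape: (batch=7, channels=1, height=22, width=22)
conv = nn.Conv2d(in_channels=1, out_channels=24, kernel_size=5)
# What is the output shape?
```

Input: (7, 1, 22, 22) -> Output: (7, 24, 18, 18)

Answer: (7, 24, 18, 18)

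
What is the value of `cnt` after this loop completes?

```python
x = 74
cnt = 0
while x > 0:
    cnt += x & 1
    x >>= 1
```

Count set bits in 74 (binary: 0b1001010)
`cnt` takes the values: 0 → 1 → 2 → 3

Answer: 3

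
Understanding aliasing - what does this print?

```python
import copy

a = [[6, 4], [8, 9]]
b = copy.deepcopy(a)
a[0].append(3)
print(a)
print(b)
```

Key concept: deep copy is fully independent.
Step by step:
`a = [[6, 4], [8, 9]]` → a = [[6, 4], [8, 9]]
`b = copy.deepcopy(a)` → b = [[6, 4], [8, 9]]
`a[0].append(3)` → a = [[6, 4, 3], [8, 9]]
`print(a)` → prints [[6, 4, 3], [8, 9]]
`print(b)` → prints [[6, 4], [8, 9]]

Answer:
[[6, 4, 3], [8, 9]]
[[6, 4], [8, 9]]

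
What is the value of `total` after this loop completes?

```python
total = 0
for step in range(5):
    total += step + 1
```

Start at 0, add 1 to 5 = 15
`total` takes the values: 0 → 1 → 3 → 6 → 10 → 15

Answer: 15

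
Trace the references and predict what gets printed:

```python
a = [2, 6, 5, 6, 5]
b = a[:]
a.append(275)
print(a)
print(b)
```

Key concept: slice [:] creates copy.
Step by step:
`a = [2, 6, 5, 6, 5]` → a = [2, 6, 5, 6, 5]
`b = a[:]` → b = [2, 6, 5, 6, 5]
`a.append(275)` → a = [2, 6, 5, 6, 5, 275]
`print(a)` → prints [2, 6, 5, 6, 5, 275]
`print(b)` → prints [2, 6, 5, 6, 5]

Answer:
[2, 6, 5, 6, 5, 275]
[2, 6, 5, 6, 5]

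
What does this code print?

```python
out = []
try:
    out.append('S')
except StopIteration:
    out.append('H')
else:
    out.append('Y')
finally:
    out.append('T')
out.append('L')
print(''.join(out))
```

Execution trace: 'S' (try body, no exception) → 'Y' (else) → 'T' (finally) → 'L' (after the try/except). Output: SYTL

Answer: SYTL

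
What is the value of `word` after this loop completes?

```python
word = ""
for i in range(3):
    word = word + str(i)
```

Concatenate digits 0 to 2
`word` takes the values: "" → "0" → "01" → "012"

Answer: "012"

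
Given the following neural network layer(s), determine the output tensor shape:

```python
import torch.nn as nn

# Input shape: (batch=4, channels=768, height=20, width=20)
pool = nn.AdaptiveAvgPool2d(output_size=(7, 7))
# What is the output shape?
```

Input: (4, 768, 20, 20) -> Output: (4, 768, 7, 7)

Answer: (4, 768, 7, 7)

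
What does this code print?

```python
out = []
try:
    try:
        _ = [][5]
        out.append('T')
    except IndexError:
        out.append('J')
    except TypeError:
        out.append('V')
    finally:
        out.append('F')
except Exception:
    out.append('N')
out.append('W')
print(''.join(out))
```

Execution trace: 'J' (inner except IndexError) → 'F' (inner finally) → 'W' (after the try/except). Output: JFW

Answer: JFW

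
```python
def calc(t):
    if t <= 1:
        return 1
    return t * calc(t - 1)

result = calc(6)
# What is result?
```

calc(6) = 6 * 5 * 4 * 3 * 2 * 1 = 720

Answer: 720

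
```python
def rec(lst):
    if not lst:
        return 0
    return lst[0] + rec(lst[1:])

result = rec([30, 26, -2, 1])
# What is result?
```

30 + 26 + (-2) + 1 + 0 = 55

Answer: 55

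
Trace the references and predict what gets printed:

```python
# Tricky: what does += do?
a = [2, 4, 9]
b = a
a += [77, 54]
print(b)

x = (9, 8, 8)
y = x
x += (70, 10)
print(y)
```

Key concept: += behavior differs for mutable vs immutable.
Step by step:
`a = [2, 4, 9]` → a = [2, 4, 9]
`b = a` → b = [2, 4, 9] (same object as a)
`a += [77, 54]` → a = [2, 4, 9, 77, 54] (same object as b); b = [2, 4, 9, 77, 54] (same object as a)
`print(b)` → prints [2, 4, 9, 77, 54]
`x = (9, 8, 8)` → x = (9, 8, 8)
`y = x` → y = (9, 8, 8)
`x += (70, 10)` → x = (9, 8, 8, 70, 10)
`print(y)` → prints (9, 8, 8)

Answer:
[2, 4, 9, 77, 54]
(9, 8, 8)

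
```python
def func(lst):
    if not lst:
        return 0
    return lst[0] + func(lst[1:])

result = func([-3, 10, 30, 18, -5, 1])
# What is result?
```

(-3) + 10 + 30 + 18 + (-5) + 1 + 0 = 51

Answer: 51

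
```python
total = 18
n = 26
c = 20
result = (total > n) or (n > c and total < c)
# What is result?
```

Trace:
`total = 18` → total = 18
`n = 26` → n = 26
`c = 20` → c = 20
`result = (total > n) or (n > c and total < c)` → result = True
So result = True

Answer: True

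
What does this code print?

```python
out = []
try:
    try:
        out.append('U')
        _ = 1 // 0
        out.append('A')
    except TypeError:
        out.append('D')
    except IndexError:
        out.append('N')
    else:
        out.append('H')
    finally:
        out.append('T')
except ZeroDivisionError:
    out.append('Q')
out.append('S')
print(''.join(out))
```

Execution trace: 'U' (try body) → 'T' (finally) → 'Q' (outer except ZeroDivisionError) → 'S' (after the try/except). Output: UTQS

Answer: UTQS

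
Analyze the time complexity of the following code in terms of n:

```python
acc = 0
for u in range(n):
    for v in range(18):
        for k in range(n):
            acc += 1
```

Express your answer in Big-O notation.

Each loop level contributes: n × 1 × n. Multiplying the contributions gives O(n^2).

Answer: O(n^2)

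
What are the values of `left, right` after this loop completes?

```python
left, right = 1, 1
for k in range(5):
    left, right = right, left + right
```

Fibonacci: after 5 iterations
`left, right` takes the values: (1, 1) → (1, 2) → (2, 3) → (3, 5) → (5, 8) → (8, 13)

Answer: 8, 13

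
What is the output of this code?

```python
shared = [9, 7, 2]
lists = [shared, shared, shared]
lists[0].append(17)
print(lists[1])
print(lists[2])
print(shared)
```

Key concept: list of same reference.
Step by step:
`shared = [9, 7, 2]` → shared = [9, 7, 2]
`lists = [shared, shared, shared]` → lists = [[9, 7, 2], [9, 7, 2], [9, 7, 2]]
`lists[0].append(17)` → shared = [9, 7, 2, 17]; lists = [[9, 7, 2, 17], [9, 7, 2, 17], [9, 7, 2, 17]]
`print(lists[1])` → prints [9, 7, 2, 17]
`print(lists[2])` → prints [9, 7, 2, 17]
`print(shared)` → prints [9, 7, 2, 17]

Answer:
[9, 7, 2, 17]
[9, 7, 2, 17]
[9, 7, 2, 17]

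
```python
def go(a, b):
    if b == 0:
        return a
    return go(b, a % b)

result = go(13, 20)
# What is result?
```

go(13, 20) -> go(20, 13) -> go(13, 7) -> go(7, 6) -> go(6, 1) -> go(1, 0) -> 1

Answer: 1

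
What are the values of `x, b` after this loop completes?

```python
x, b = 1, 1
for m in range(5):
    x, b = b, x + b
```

Fibonacci: after 5 iterations
`x, b` takes the values: (1, 1) → (1, 2) → (2, 3) → (3, 5) → (5, 8) → (8, 13)

Answer: 8, 13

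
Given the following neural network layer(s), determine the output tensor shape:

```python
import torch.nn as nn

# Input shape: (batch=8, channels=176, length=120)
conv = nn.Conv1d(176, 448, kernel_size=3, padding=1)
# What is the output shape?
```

Input: (8, 176, 120) -> Output: (8, 448, 120)

Answer: (8, 448, 120)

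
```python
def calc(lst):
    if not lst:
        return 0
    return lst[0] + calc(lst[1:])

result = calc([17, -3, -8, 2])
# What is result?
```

17 + (-3) + (-8) + 2 + 0 = 8

Answer: 8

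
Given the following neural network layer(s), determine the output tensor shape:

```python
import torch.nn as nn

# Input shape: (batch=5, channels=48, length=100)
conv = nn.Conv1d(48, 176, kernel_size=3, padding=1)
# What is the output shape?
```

Input: (5, 48, 100) -> Output: (5, 176, 100)

Answer: (5, 176, 100)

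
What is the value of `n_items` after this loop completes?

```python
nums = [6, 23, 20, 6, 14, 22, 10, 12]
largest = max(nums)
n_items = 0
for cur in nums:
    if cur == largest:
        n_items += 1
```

Count of max value 23 in [6, 23, 20, 6, 14, 22, 10, 12]
`n_items` takes the values: 0 → 1

Answer: 1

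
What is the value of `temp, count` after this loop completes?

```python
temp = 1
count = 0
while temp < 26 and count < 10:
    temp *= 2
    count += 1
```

Double until >= 26 or 10 iterations
`temp, count` takes the values: (1, 0) → (2, 0) → (2, 1) → (4, 1) → (4, 2) → (8, 2) → (8, 3) → (16, 3) → (16, 4) → (32, 4) → (32, 5)

Answer: 32, 5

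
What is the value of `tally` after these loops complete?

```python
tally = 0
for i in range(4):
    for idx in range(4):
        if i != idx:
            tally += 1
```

4² - 4 (exclude diagonal)
`tally` takes the values: 0 → 1 → 2 → 3 → 4 → 5 → 6 → 7 → 8 → 9 → 10 → 11 → 12

Answer: 12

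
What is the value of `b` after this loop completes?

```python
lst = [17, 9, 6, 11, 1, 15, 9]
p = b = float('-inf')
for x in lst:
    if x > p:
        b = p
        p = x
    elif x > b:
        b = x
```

Second largest (with repeats) in [17, 9, 6, 11, 1, 15, 9]
`b` takes the values: -inf → 9 → 11 → 15

Answer: 15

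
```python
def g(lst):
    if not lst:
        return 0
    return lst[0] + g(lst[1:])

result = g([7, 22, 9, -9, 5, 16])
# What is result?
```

7 + 22 + 9 + (-9) + 5 + 16 + 0 = 50

Answer: 50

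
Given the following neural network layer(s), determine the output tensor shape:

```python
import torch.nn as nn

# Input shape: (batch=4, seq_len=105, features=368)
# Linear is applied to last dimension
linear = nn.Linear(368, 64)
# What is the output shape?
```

Input: (4, 105, 368) -> Output: (4, 105, 64)

Answer: (4, 105, 64)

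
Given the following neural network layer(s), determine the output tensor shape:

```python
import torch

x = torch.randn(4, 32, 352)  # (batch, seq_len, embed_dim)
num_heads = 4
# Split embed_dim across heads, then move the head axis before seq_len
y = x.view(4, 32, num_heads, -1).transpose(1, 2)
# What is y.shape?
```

Input: (4, 32, 352) -> head_dim = 352 // 4 = 88; after view: (4, 32, 4, 88) -> after transpose(1, 2): (4, 4, 32, 88) -> Output: (4, 4, 32, 88)

Answer: (4, 4, 32, 88)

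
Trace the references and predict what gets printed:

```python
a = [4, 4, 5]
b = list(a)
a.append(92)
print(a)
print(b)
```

Key concept: list() constructor creates copy.
Step by step:
`a = [4, 4, 5]` → a = [4, 4, 5]
`b = list(a)` → b = [4, 4, 5]
`a.append(92)` → a = [4, 4, 5, 92]
`print(a)` → prints [4, 4, 5, 92]
`print(b)` → prints [4, 4, 5]

Answer:
[4, 4, 5, 92]
[4, 4, 5]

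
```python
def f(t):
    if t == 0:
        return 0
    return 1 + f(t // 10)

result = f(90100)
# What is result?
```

Count of digits of 90100: 5

Answer: 5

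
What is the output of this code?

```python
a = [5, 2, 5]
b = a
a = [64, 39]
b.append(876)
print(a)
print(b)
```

Key concept: rebinding vs mutation: a is rebound to a new list, b still points at the original.
Step by step:
`a = [5, 2, 5]` → a = [5, 2, 5]
`b = a` → b = [5, 2, 5] (same object as a)
`a = [64, 39]` → a = [64, 39]
`b.append(876)` → b = [5, 2, 5, 876]
`print(a)` → prints [64, 39]
`print(b)` → prints [5, 2, 5, 876]

Answer:
[64, 39]
[5, 2, 5, 876]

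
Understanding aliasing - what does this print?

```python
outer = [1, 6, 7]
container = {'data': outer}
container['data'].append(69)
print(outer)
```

Key concept: dict holds reference to list.
Step by step:
`outer = [1, 6, 7]` → outer = [1, 6, 7]
`container = {'data': outer}` → container = {'data': [1, 6, 7]}
`container['data'].append(69)` → outer = [1, 6, 7, 69]; container = {'data': [1, 6, 7, 69]}
`print(outer)` → prints [1, 6, 7, 69]

Answer: [1, 6, 7, 69]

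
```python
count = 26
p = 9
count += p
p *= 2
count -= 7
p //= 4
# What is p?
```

Trace:
`count = 26` → count = 26
`p = 9` → p = 9
`count += p` → count = 35
`p *= 2` → p = 18
`count -= 7` → count = 28
`p //= 4` → p = 4
So p = 4

Answer: 4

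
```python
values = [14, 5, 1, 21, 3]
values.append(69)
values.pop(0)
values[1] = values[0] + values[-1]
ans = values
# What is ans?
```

Trace:
`values = [14, 5, 1, 21, 3]` → values = [14, 5, 1, 21, 3]
`values.append(69)` → values = [14, 5, 1, 21, 3, 69]
`values.pop(0)` → values = [5, 1, 21, 3, 69]
`values[1] = values[0] + values[-1]` → values = [5, 74, 21, 3, 69]
`ans = values` → ans = [5, 74, 21, 3, 69]
So ans = [5, 74, 21, 3, 69]

Answer: [5, 74, 21, 3, 69]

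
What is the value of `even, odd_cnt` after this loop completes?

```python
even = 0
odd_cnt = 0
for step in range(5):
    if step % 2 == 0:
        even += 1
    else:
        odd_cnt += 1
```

Count evens and odds in range(5)
`even, odd_cnt` takes the values: (0, 0) → (1, 0) → (1, 1) → (2, 1) → (2, 2) → (3, 2)

Answer: 3, 2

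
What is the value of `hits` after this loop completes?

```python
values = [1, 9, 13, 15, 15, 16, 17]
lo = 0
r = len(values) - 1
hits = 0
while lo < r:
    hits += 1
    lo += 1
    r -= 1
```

Iterations until pointers meet (list length 7)
`hits` takes the values: 0 → 1 → 2 → 3

Answer: 3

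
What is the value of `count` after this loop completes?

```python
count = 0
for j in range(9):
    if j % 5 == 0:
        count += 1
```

Count numbers divisible by 5 in range(9)
`count` takes the values: 0 → 1 → 2

Answer: 2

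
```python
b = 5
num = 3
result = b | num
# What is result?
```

Trace:
`b = 5` → b = 5
`num = 3` → num = 3
`result = b | num` → result = 7
So result = 7

Answer: 7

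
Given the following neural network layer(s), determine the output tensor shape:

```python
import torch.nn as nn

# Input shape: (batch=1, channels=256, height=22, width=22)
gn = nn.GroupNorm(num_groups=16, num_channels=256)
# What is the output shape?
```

Input: (1, 256, 22, 22) -> Output: (1, 256, 22, 22)

Answer: (1, 256, 22, 22)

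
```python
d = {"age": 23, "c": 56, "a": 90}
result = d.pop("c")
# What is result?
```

Trace:
`d = {"age": 23, "c": 56, "a": 90}` → d = {'age': 23, 'c': 56, 'a': 90}
`result = d.pop("c")` → d = {'age': 23, 'a': 90}; result = 56
So result = 56

Answer: 56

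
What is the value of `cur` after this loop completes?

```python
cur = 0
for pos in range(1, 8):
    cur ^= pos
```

XOR of 1 to 7
`cur` takes the values: 0 → 1 → 3 → 0 → 4 → 1 → 7 → 0

Answer: 0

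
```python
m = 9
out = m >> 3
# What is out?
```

Trace:
`m = 9` → m = 9
`out = m >> 3` → out = 1
So out = 1

Answer: 1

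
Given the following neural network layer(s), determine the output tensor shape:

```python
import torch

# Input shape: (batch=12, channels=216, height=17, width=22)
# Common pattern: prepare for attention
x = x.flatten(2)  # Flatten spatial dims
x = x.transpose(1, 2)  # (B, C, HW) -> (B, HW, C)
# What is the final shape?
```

Input: (12, 216, 17, 22) -> after flatten(2): (12, 216, 374) -> Output: (12, 374, 216)

Answer: (12, 374, 216)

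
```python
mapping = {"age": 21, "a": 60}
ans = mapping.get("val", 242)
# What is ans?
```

Trace:
`mapping = {"age": 21, "a": 60}` → mapping = {'age': 21, 'a': 60}
`ans = mapping.get("val", 242)` → ans = 242
So ans = 242

Answer: 242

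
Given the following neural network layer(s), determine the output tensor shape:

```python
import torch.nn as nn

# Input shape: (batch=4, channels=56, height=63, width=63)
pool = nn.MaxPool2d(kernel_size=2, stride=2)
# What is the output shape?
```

Input: (4, 56, 63, 63) -> Output: (4, 56, 31, 31)

Answer: (4, 56, 31, 31)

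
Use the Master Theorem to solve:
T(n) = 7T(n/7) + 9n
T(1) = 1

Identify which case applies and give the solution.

a=7, b=7, f(n)=9n. log_7(7) = 1. Since c=1 = 1, Case 2 applies: T(n) = Θ(n^log_b(a) · log n) = O(n log n).

Answer: O(n log n) - Case 2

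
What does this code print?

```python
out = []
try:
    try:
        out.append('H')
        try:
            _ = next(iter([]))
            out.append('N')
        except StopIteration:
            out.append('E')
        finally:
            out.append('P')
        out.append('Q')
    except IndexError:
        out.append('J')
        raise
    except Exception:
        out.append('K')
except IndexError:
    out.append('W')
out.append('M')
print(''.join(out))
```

Execution trace: 'H' (try body) → 'E' (inner except StopIteration) → 'P' (inner finally) → 'Q' (try body, no exception) → 'M' (after the try/except). Output: HEPQM

Answer: HEPQM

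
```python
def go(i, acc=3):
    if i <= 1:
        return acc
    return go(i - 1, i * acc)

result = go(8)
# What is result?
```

Accumulator trace (n, acc): (8, 3) -> (7, 24) -> (6, 168) -> (5, 1008) -> (4, 5040) -> (3, 20160) -> (2, 60480) -> (1, 120960) -> return 120960

Answer: 120960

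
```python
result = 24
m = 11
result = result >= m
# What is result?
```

Trace:
`result = 24` → result = 24
`m = 11` → m = 11
`result = result >= m` → result = True
So result = True

Answer: True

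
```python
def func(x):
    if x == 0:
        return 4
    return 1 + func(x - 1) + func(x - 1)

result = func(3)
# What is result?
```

func(x) = 1 + 2·func(x-1), func(0)=4. Closed form: (4+1)·2^3 - 1 = 39.

Answer: 39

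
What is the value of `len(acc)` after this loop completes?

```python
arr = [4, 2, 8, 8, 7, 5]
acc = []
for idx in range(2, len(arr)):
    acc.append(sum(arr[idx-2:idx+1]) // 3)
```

Number of 3-element averages
`acc` takes the values: [] → [4] → [4, 6] → [4, 6, 7] → [4, 6, 7, 6]
So `len(acc)` = 4

Answer: 4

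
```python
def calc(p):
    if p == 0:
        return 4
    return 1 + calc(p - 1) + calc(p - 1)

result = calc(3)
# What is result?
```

calc(p) = 1 + 2·calc(p-1), calc(0)=4. Closed form: (4+1)·2^3 - 1 = 39.

Answer: 39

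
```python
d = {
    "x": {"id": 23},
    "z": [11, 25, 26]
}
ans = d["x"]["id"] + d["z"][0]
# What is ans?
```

Trace:
`d = { ...` → d = {'x': {'id': 23}, 'z': [11, 25, 26]}
`ans = d["x"]["id"] + d["z"][0]` → ans = 34
So ans = 34

Answer: 34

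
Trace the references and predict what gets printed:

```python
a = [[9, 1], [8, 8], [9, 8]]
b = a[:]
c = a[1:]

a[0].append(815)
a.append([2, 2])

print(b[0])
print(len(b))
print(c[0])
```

Key concept: slice with nested mutation.
Step by step:
`a = [[9, 1], [8, 8], [9, 8]]` → a = [[9, 1], [8, 8], [9, 8]]
`b = a[:]` → b = [[9, 1], [8, 8], [9, 8]]
`c = a[1:]` → c = [[8, 8], [9, 8]]
`a[0].append(815)` → a = [[9, 1, 815], [8, 8], [9, 8]]; b = [[9, 1, 815], [8, 8], [9, 8]]
`a.append([2, 2])` → a = [[9, 1, 815], [8, 8], [9, 8], [2, 2]]
`print(b[0])` → prints [9, 1, 815]
`print(len(b))` → prints 3
`print(c[0])` → prints [8, 8]

Answer:
[9, 1, 815]
3
[8, 8]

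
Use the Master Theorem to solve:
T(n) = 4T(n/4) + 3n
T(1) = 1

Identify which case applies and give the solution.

a=4, b=4, f(n)=3n. log_4(4) = 1. Since c=1 = 1, Case 2 applies: T(n) = Θ(n^log_b(a) · log n) = O(n log n).

Answer: O(n log n) - Case 2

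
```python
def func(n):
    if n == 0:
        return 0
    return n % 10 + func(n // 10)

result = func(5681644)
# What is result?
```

Sum of digits of 5681644: 4 + 4 + 6 + 1 + 8 + 6 + 5 = 34

Answer: 34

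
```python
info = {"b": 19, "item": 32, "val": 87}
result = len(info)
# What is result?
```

Trace:
`info = {"b": 19, "item": 32, "val": 87}` → info = {'b': 19, 'item': 32, 'val': 87}
`result = len(info)` → result = 3
So result = 3

Answer: 3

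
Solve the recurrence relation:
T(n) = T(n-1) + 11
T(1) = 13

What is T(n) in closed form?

Unrolling: T(n) = T(1) + 11·(n-1) = 13 + 11(n-1) = 11n + 2.

Answer: T(n) = 11n + 2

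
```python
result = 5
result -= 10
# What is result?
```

Trace:
`result = 5` → result = 5
`result -= 10` → result = -5
So result = -5

Answer: -5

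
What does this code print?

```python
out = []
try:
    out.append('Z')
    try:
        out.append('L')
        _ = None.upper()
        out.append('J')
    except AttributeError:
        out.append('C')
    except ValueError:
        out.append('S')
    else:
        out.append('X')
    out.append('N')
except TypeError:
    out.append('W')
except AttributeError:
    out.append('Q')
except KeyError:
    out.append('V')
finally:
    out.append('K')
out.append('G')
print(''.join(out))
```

Execution trace: 'Z' (try body) → 'L' (inner try body) → 'C' (inner except AttributeError) → 'N' (try body, no exception) → 'K' (finally) → 'G' (after the try/except). Output: ZLCNKG

Answer: ZLCNKG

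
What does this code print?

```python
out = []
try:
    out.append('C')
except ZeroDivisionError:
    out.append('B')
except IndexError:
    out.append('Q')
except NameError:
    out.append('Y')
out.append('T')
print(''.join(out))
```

Execution trace: 'C' (try body, no exception) → 'T' (after the try/except). Output: CT

Answer: CT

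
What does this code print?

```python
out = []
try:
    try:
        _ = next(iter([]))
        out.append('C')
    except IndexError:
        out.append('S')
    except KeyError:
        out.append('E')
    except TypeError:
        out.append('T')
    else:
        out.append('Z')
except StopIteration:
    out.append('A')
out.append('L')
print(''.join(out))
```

Execution trace: 'A' (outer except StopIteration) → 'L' (after the try/except). Output: AL

Answer: AL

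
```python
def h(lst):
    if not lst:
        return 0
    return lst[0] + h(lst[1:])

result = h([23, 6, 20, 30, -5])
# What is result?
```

23 + 6 + 20 + 30 + (-5) + 0 = 74

Answer: 74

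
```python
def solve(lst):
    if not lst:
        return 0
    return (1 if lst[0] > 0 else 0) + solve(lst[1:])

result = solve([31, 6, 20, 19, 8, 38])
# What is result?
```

Count of positive elements in [31, 6, 20, 19, 8, 38] = 6

Answer: 6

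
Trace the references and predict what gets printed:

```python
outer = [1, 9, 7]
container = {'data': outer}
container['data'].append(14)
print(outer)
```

Key concept: dict holds reference to list.
Step by step:
`outer = [1, 9, 7]` → outer = [1, 9, 7]
`container = {'data': outer}` → container = {'data': [1, 9, 7]}
`container['data'].append(14)` → outer = [1, 9, 7, 14]; container = {'data': [1, 9, 7, 14]}
`print(outer)` → prints [1, 9, 7, 14]

Answer: [1, 9, 7, 14]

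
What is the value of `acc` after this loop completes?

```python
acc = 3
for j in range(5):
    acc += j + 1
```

Start at 3, add 1 to 5 = 18
`acc` takes the values: 3 → 4 → 6 → 9 → 13 → 18

Answer: 18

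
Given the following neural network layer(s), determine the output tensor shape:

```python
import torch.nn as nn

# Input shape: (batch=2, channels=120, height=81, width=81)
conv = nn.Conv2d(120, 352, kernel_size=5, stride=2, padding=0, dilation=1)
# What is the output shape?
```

Input: (2, 120, 81, 81) -> Output: (2, 352, 39, 39)

Answer: (2, 352, 39, 39)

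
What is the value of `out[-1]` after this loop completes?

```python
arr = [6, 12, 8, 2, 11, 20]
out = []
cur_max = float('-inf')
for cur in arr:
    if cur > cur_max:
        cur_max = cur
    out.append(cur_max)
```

Running max ends at 20
`out` takes the values: [] → [6] → [6, 12] → [6, 12, 12] → [6, 12, 12, 12] → [6, 12, 12, 12, 12] → [6, 12, 12, 12, 12, 20]
So `out[-1]` = 20

Answer: 20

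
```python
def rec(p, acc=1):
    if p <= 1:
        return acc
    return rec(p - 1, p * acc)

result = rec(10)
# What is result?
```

Accumulator trace (n, acc): (10, 1) -> (9, 10) -> (8, 90) -> (7, 720) -> (6, 5040) -> (5, 30240) -> (4, 151200) -> (3, 604800) -> (2, 1814400) -> (1, 3628800) -> return 3628800

Answer: 3628800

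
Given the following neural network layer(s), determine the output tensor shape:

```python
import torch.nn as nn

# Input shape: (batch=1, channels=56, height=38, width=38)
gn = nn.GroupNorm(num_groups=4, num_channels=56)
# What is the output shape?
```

Input: (1, 56, 38, 38) -> Output: (1, 56, 38, 38)

Answer: (1, 56, 38, 38)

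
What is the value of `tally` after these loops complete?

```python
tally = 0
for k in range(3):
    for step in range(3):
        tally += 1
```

3 * 3 = 9
`tally` takes the values: 0 → 1 → 2 → 3 → 4 → 5 → 6 → 7 → 8 → 9

Answer: 9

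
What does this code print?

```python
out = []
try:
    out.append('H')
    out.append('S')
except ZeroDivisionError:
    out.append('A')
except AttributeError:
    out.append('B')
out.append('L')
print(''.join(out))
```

Execution trace: 'H' (try body) → 'S' (try body, no exception) → 'L' (after the try/except). Output: HSL

Answer: HSL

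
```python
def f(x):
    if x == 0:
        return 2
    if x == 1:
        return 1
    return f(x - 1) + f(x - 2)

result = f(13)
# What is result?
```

Build up from base cases: f(0)=2, f(1)=1, f(2)=3, f(3)=4, f(4)=7, f(5)=11, f(6)=18, ..., f(13)=521

Answer: 521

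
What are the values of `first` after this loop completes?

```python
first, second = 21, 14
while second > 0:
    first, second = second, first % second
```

GCD of 21 and 14
`first` takes the values: 21 → 14 → 7

Answer: 7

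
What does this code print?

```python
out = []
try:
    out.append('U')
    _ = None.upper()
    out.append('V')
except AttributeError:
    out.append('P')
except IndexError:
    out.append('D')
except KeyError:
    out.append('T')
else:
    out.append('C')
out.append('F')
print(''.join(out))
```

Execution trace: 'U' (try body) → 'P' (except AttributeError) → 'F' (after the try/except). Output: UPF

Answer: UPF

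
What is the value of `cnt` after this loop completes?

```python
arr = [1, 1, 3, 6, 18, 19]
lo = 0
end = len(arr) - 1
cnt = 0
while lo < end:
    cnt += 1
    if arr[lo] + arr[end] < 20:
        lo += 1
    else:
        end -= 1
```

Steps to find pair summing to 20
`cnt` takes the values: 0 → 1 → 2 → 3 → 4 → 5

Answer: 5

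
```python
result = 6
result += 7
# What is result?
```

Trace:
`result = 6` → result = 6
`result += 7` → result = 13
So result = 13

Answer: 13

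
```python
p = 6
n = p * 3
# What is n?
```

Trace:
`p = 6` → p = 6
`n = p * 3` → n = 18
So n = 18

Answer: 18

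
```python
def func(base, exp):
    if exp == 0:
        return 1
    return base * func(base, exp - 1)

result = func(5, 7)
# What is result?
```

func(5, 7) = 5 * 5 * 5 * 5 * 5 * 5 * 5 = 78125

Answer: 78125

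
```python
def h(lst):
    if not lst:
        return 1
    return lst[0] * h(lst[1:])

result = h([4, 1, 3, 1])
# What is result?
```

Product over [4, 1, 3, 1] = 4 * 1 * 3 * 1 = 12

Answer: 12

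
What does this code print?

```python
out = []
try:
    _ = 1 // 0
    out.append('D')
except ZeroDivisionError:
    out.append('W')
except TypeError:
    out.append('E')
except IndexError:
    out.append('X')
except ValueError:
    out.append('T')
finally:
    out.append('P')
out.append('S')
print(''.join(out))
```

Execution trace: 'W' (except ZeroDivisionError) → 'P' (finally) → 'S' (after the try/except). Output: WPS

Answer: WPS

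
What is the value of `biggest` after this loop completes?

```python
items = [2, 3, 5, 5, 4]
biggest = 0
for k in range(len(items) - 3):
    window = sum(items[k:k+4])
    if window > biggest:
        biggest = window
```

Max sum of 4-element window in [2, 3, 5, 5, 4]
`biggest` takes the values: 0 → 15 → 17

Answer: 17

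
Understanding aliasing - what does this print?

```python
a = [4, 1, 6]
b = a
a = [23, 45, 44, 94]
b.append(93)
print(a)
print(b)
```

Key concept: rebinding vs mutation: a is rebound to a new list, b still points at the original.
Step by step:
`a = [4, 1, 6]` → a = [4, 1, 6]
`b = a` → b = [4, 1, 6] (same object as a)
`a = [23, 45, 44, 94]` → a = [23, 45, 44, 94]
`b.append(93)` → b = [4, 1, 6, 93]
`print(a)` → prints [23, 45, 44, 94]
`print(b)` → prints [4, 1, 6, 93]

Answer:
[23, 45, 44, 94]
[4, 1, 6, 93]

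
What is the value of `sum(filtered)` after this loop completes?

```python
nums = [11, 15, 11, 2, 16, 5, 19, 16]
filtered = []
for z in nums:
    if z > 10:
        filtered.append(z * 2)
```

Sum of doubled values > 10
`filtered` takes the values: [] → [22] → [22, 30] → [22, 30, 22] → [22, 30, 22, 32] → [22, 30, 22, 32, 38] → [22, 30, 22, 32, 38, 32]
So `sum(filtered)` = 176

Answer: 176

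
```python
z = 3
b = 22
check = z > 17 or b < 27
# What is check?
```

Trace:
`z = 3` → z = 3
`b = 22` → b = 22
`check = z > 17 or b < 27` → check = True
So check = True

Answer: True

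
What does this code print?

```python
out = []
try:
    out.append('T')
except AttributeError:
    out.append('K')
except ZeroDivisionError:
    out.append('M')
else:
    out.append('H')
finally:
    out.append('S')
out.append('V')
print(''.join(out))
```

Execution trace: 'T' (try body, no exception) → 'H' (else) → 'S' (finally) → 'V' (after the try/except). Output: THSV

Answer: THSV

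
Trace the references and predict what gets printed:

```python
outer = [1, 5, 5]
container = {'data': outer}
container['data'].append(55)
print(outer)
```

Key concept: dict holds reference to list.
Step by step:
`outer = [1, 5, 5]` → outer = [1, 5, 5]
`container = {'data': outer}` → container = {'data': [1, 5, 5]}
`container['data'].append(55)` → outer = [1, 5, 5, 55]; container = {'data': [1, 5, 5, 55]}
`print(outer)` → prints [1, 5, 5, 55]

Answer: [1, 5, 5, 55]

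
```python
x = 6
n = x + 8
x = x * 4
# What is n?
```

Trace:
`x = 6` → x = 6
`n = x + 8` → n = 14
`x = x * 4` → x = 24
So n = 14

Answer: 14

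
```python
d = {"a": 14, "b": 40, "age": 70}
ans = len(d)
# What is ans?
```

Trace:
`d = {"a": 14, "b": 40, "age": 70}` → d = {'a': 14, 'b': 40, 'age': 70}
`ans = len(d)` → ans = 3
So ans = 3

Answer: 3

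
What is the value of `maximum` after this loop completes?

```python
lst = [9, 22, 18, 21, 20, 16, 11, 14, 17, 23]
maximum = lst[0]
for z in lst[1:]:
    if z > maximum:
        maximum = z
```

Maximum of [9, 22, 18, 21, 20, 16, 11, 14, 17, 23]
`maximum` takes the values: 9 → 22 → 23

Answer: 23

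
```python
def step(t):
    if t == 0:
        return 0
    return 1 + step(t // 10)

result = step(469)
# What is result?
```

Count of digits of 469: 3

Answer: 3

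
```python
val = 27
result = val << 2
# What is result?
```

Trace:
`val = 27` → val = 27
`result = val << 2` → result = 108
So result = 108

Answer: 108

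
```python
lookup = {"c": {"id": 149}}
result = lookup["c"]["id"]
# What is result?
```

Trace:
`lookup = {"c": {"id": 149}}` → lookup = {'c': {'id': 149}}
`result = lookup["c"]["id"]` → result = 149
So result = 149

Answer: 149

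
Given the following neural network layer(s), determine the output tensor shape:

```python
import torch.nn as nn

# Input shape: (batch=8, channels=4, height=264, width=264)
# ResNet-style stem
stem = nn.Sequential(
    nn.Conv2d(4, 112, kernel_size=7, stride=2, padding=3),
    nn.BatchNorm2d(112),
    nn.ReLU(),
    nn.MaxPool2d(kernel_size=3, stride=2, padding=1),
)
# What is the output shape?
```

Input: (8, 4, 264, 264) -> after Conv2d 7x7 stride=2: (8, 112, 132, 132) -> Output: (8, 112, 66, 66)

Answer: (8, 112, 66, 66)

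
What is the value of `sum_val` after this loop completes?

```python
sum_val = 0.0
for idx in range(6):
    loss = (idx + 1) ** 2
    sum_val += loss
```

Sum of squared losses 1² + 2² + ... + 6²
`sum_val` takes the values: 0.0 → 1.0 → 5.0 → 14.0 → 30.0 → 55.0 → 91.0

Answer: 91.0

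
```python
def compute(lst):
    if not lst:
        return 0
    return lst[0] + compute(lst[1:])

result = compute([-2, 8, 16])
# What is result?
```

(-2) + 8 + 16 + 0 = 22

Answer: 22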